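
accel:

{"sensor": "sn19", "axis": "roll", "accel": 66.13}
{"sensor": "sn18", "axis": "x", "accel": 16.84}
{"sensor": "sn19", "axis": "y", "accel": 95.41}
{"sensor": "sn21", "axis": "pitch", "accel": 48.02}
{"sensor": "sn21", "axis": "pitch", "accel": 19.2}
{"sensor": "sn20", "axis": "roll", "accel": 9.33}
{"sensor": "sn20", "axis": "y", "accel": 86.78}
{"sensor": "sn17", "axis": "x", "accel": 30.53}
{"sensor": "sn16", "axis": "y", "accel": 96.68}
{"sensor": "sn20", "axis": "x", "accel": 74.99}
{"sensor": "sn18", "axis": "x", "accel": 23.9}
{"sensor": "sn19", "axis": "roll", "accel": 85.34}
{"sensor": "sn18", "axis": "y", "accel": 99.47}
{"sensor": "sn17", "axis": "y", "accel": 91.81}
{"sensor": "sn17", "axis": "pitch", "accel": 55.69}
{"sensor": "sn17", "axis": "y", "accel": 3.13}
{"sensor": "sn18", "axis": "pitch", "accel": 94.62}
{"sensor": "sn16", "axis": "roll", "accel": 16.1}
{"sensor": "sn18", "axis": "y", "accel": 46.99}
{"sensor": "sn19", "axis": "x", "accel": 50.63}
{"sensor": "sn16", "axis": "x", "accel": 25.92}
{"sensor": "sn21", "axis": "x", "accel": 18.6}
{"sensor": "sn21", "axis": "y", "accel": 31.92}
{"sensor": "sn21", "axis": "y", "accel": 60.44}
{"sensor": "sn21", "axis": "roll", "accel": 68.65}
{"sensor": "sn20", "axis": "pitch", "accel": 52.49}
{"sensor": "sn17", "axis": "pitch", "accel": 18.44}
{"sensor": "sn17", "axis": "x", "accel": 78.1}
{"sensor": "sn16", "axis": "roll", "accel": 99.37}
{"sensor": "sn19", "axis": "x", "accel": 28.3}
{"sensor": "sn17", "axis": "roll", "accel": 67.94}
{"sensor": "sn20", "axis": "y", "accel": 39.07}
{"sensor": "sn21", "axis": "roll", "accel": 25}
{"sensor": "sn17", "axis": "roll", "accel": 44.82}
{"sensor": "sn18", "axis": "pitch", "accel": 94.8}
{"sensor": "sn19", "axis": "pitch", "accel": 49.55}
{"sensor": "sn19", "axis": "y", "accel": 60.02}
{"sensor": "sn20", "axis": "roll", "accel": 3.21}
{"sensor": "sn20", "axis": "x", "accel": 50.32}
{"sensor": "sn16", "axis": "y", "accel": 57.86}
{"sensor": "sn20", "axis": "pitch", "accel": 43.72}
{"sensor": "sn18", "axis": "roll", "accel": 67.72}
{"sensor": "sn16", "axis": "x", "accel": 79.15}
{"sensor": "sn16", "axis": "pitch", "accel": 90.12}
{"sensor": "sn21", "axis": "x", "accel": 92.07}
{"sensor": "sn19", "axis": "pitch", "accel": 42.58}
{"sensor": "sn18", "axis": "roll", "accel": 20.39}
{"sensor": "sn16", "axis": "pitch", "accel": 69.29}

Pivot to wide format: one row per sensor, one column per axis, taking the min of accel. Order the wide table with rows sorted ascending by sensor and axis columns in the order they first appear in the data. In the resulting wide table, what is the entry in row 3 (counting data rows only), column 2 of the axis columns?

16.84

With rows sorted ascending by sensor, row 3 is sensor=sn18. axis columns in first-appearance order: roll, x, y, pitch; column 2 is x.
Long rows with sensor=sn18, axis=x: min(16.84, 23.9) = 16.84.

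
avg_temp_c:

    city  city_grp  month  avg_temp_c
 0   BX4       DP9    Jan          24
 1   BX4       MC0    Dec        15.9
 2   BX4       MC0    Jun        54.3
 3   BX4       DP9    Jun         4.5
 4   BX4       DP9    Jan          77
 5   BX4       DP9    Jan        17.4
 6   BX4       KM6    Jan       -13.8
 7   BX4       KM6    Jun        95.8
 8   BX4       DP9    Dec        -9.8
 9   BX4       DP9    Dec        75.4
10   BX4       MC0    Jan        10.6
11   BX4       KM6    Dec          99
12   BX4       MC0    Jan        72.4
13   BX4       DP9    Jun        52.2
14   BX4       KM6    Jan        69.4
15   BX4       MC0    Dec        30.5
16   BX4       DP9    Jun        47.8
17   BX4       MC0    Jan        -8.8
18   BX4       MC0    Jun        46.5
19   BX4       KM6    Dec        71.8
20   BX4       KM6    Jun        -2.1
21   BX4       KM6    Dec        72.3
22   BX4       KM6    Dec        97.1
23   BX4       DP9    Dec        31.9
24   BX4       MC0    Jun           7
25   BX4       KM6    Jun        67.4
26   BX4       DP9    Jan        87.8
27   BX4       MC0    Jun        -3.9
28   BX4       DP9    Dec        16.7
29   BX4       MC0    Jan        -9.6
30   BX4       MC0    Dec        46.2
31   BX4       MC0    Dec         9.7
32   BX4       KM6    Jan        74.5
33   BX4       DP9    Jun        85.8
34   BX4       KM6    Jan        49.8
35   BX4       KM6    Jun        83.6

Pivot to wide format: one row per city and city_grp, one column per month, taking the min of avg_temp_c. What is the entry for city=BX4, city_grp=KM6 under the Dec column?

71.8

Rows with city=BX4, city_grp=KM6 and month=Dec: avg_temp_c values are 99, 71.8, 72.3, 97.1.
min(99, 71.8, 72.3, 97.1) = 71.8.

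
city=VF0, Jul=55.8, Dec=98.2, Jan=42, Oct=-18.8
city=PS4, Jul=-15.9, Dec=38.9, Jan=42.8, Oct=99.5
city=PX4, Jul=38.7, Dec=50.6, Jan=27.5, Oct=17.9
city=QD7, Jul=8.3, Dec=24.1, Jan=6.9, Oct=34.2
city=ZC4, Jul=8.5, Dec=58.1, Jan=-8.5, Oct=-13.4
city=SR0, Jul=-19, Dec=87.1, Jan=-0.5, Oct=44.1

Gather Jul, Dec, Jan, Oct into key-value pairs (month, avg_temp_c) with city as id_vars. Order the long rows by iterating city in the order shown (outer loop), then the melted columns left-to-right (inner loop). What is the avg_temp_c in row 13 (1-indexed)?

24 rows total (6 × 4). Row 13: index ⌊(13-1)/4⌋ = 3 into city → QD7; (13-1) mod 4 = 0 into the melted columns → Jul.
So row 13 is (QD7, Jul, 8.3); avg_temp_c = 8.3.

8.3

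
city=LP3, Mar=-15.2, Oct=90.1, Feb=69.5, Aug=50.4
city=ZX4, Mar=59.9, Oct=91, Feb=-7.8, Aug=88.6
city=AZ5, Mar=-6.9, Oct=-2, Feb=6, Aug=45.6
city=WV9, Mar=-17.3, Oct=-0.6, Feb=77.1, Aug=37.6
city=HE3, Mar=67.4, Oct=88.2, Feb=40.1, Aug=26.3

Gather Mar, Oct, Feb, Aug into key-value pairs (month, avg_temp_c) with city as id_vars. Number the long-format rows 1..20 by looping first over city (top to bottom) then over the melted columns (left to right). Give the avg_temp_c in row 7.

-7.8

20 rows total (5 × 4). Row 7: index ⌊(7-1)/4⌋ = 1 into city → ZX4; (7-1) mod 4 = 2 into the melted columns → Feb.
So row 7 is (ZX4, Feb, -7.8); avg_temp_c = -7.8.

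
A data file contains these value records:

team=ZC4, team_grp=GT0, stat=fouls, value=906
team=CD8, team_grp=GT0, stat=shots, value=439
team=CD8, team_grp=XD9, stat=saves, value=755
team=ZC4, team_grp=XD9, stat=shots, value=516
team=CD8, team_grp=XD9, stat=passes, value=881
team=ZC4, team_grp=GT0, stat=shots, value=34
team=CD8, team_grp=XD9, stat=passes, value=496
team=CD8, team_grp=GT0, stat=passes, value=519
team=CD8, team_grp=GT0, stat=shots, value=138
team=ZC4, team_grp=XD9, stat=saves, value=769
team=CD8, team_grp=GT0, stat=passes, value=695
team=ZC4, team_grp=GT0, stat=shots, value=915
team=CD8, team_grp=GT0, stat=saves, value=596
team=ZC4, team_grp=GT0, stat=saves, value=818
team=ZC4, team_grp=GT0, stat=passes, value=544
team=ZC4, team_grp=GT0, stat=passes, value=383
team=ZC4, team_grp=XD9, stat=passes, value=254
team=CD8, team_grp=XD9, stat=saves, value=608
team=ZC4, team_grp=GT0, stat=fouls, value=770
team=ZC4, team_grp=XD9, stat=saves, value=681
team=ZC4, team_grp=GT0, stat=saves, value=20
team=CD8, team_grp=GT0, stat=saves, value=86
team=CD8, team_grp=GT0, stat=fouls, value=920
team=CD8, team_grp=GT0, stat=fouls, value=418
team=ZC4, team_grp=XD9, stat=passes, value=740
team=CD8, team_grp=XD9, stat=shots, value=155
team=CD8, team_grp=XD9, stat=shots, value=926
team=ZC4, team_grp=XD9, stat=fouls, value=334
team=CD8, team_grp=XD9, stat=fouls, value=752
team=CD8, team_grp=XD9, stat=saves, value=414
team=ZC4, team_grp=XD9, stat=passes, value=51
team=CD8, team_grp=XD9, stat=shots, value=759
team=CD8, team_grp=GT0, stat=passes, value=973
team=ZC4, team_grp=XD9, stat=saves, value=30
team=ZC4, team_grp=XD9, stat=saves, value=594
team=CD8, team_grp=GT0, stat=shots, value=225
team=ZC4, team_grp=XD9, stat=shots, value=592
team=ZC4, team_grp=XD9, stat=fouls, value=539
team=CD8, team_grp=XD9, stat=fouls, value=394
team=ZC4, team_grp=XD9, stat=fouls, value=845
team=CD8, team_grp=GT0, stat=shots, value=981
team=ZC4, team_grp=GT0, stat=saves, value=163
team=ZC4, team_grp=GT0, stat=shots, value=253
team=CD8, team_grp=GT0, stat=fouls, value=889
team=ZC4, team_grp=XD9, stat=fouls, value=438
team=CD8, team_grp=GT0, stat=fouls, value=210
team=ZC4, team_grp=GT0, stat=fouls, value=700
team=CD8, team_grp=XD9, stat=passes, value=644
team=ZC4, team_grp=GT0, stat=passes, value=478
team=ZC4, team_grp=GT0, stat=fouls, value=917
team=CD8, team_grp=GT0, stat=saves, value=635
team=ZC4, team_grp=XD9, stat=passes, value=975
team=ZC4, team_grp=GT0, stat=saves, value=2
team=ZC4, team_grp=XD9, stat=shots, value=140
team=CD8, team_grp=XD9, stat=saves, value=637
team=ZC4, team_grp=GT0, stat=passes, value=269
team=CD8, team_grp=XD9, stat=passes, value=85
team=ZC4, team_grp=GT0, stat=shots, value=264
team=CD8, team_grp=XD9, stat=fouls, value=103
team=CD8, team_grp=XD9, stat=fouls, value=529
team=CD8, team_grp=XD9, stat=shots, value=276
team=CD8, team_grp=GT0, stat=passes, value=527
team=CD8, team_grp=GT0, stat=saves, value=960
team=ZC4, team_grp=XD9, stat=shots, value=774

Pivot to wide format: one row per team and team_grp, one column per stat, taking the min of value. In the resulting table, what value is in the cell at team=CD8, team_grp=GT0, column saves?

86

Rows with team=CD8, team_grp=GT0 and stat=saves: value values are 596, 86, 635, 960.
min(596, 86, 635, 960) = 86.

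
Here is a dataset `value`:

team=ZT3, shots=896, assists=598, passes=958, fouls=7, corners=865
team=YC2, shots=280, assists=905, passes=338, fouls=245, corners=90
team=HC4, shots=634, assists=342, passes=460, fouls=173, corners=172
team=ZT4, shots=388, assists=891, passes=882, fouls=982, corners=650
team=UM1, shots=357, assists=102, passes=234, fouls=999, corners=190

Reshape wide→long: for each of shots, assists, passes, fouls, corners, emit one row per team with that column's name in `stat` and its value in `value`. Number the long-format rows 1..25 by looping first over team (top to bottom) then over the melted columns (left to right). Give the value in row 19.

982

25 rows total (5 × 5). Row 19: index ⌊(19-1)/5⌋ = 3 into team → ZT4; (19-1) mod 5 = 3 into the melted columns → fouls.
So row 19 is (ZT4, fouls, 982); value = 982.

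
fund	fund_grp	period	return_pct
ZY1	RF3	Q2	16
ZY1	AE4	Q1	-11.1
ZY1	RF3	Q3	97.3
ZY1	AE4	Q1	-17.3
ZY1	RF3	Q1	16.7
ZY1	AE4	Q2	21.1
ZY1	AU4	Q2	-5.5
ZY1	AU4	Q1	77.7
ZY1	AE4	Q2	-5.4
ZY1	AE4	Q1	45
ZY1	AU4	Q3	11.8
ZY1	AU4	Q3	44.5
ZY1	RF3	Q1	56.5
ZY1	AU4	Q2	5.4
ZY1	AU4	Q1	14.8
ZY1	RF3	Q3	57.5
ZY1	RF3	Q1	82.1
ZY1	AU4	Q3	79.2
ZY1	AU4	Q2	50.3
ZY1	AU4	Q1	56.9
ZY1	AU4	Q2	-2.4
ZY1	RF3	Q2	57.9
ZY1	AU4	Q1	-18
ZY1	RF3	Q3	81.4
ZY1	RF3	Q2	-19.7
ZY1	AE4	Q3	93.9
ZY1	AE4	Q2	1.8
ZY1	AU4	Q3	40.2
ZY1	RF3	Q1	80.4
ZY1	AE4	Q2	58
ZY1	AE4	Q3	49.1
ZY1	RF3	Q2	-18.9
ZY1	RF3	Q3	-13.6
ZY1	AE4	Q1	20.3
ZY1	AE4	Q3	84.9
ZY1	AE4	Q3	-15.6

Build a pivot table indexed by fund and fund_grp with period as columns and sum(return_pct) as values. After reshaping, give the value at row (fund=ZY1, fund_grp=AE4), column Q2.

Rows with fund=ZY1, fund_grp=AE4 and period=Q2: return_pct values are 21.1, -5.4, 1.8, 58.
21.1 + -5.4 + 1.8 + 58 = 75.5.

75.5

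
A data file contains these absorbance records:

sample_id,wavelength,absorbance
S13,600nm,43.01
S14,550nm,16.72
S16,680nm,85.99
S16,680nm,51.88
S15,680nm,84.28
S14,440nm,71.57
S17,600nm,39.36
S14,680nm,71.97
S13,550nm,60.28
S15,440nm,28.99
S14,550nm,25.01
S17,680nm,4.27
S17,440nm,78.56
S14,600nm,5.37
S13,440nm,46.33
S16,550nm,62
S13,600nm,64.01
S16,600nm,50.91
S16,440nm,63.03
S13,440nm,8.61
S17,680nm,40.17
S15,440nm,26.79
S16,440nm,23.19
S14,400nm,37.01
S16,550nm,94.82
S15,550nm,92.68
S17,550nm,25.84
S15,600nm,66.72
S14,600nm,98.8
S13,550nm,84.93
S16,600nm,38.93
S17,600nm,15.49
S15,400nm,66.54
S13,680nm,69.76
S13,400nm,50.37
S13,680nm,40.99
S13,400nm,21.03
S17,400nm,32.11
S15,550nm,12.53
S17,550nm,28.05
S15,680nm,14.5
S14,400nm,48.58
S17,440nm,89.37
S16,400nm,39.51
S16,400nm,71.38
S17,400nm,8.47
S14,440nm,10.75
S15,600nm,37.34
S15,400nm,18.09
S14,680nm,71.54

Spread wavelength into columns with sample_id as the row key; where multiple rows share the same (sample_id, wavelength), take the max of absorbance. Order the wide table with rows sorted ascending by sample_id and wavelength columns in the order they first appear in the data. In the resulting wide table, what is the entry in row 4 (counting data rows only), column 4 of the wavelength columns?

63.03

With rows sorted ascending by sample_id, row 4 is sample_id=S16. wavelength columns in first-appearance order: 600nm, 550nm, 680nm, 440nm, 400nm; column 4 is 440nm.
Long rows with sample_id=S16, wavelength=440nm: max(63.03, 23.19) = 63.03.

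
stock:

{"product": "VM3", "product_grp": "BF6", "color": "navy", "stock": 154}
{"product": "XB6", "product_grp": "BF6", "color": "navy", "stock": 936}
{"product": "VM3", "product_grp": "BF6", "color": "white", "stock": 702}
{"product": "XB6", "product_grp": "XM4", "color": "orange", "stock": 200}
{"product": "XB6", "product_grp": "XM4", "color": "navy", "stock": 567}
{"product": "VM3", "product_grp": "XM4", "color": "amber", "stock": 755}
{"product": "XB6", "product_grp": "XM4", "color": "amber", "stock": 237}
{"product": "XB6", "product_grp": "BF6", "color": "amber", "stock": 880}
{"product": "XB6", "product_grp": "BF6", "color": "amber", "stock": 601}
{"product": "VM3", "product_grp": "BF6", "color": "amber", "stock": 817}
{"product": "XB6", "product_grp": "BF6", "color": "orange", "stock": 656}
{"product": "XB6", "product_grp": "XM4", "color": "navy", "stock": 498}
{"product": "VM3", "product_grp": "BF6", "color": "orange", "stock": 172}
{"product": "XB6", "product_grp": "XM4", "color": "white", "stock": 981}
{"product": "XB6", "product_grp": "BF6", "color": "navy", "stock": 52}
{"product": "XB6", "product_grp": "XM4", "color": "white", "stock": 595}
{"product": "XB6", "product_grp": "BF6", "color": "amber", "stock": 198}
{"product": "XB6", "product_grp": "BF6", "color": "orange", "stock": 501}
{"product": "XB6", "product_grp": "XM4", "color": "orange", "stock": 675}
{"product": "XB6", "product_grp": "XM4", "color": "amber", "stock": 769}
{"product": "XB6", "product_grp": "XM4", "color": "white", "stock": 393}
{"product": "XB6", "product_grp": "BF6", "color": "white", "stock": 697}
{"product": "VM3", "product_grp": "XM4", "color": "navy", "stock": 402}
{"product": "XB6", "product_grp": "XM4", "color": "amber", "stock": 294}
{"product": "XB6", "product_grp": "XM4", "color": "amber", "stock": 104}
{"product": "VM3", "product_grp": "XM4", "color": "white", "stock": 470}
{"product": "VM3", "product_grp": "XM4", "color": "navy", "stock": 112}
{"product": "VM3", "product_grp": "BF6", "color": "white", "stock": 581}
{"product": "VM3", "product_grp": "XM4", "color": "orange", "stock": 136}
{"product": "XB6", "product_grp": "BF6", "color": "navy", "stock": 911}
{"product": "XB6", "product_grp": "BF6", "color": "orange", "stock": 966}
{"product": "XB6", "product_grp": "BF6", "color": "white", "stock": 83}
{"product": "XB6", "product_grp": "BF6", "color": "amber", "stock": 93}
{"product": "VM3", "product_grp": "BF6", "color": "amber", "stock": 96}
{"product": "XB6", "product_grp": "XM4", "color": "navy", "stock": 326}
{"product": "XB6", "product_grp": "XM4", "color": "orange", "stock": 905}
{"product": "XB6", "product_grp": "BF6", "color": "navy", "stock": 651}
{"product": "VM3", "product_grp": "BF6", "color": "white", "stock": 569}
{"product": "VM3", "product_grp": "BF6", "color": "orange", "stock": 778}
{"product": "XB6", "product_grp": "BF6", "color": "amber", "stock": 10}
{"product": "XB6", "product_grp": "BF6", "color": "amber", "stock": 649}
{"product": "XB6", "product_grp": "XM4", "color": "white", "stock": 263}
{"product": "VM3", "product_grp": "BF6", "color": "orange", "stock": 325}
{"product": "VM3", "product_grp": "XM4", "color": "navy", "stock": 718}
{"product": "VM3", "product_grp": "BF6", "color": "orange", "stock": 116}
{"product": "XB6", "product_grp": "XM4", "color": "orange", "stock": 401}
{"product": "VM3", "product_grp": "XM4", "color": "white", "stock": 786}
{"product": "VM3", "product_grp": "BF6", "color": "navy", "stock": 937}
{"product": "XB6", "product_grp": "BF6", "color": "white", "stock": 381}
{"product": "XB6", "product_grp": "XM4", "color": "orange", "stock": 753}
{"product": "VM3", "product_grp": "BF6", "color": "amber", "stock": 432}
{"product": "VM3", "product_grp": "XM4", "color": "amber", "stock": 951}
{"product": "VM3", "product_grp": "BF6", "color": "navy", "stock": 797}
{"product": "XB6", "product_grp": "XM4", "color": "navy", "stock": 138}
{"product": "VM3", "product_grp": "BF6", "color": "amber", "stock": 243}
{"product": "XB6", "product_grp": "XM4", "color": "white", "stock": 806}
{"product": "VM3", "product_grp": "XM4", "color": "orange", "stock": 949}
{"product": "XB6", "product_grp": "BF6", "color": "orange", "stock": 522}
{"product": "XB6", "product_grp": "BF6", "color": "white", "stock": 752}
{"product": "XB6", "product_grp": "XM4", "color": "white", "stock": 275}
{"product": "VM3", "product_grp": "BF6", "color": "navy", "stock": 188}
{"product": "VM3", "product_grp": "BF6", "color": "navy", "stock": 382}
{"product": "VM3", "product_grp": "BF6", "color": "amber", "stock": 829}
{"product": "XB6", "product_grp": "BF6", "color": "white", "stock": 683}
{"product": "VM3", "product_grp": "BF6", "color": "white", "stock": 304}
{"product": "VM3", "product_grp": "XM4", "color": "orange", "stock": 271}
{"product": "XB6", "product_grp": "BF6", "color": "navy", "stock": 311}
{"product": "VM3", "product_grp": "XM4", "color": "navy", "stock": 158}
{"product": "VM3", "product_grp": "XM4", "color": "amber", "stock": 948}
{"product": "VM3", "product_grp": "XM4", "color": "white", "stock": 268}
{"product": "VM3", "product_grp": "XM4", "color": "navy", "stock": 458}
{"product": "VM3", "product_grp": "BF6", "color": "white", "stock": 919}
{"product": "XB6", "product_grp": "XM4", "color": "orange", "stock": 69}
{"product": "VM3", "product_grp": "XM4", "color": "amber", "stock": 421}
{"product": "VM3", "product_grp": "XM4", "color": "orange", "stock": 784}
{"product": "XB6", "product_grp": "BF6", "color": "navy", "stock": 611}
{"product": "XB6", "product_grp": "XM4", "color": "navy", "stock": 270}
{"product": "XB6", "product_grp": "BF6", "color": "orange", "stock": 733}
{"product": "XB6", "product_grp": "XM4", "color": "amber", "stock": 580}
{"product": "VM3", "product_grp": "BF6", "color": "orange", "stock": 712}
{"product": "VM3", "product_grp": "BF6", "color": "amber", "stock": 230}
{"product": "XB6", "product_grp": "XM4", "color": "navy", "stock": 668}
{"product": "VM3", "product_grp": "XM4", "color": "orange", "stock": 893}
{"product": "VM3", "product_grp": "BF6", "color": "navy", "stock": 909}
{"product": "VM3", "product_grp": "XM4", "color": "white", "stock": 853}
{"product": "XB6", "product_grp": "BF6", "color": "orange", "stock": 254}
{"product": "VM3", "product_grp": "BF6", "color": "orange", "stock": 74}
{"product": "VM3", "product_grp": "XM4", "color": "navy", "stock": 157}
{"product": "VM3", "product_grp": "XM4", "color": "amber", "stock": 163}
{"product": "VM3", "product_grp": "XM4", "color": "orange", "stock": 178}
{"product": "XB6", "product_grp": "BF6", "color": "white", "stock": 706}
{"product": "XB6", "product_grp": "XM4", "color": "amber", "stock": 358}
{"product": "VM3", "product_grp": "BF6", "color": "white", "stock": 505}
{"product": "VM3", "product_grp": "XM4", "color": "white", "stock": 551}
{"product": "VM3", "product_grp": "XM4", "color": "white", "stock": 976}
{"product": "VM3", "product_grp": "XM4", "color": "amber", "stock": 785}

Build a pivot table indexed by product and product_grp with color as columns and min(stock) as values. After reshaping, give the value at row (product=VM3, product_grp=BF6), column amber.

96

Rows with product=VM3, product_grp=BF6 and color=amber: stock values are 817, 96, 432, 243, 829, 230.
min(817, 96, 432, 243, 829, 230) = 96.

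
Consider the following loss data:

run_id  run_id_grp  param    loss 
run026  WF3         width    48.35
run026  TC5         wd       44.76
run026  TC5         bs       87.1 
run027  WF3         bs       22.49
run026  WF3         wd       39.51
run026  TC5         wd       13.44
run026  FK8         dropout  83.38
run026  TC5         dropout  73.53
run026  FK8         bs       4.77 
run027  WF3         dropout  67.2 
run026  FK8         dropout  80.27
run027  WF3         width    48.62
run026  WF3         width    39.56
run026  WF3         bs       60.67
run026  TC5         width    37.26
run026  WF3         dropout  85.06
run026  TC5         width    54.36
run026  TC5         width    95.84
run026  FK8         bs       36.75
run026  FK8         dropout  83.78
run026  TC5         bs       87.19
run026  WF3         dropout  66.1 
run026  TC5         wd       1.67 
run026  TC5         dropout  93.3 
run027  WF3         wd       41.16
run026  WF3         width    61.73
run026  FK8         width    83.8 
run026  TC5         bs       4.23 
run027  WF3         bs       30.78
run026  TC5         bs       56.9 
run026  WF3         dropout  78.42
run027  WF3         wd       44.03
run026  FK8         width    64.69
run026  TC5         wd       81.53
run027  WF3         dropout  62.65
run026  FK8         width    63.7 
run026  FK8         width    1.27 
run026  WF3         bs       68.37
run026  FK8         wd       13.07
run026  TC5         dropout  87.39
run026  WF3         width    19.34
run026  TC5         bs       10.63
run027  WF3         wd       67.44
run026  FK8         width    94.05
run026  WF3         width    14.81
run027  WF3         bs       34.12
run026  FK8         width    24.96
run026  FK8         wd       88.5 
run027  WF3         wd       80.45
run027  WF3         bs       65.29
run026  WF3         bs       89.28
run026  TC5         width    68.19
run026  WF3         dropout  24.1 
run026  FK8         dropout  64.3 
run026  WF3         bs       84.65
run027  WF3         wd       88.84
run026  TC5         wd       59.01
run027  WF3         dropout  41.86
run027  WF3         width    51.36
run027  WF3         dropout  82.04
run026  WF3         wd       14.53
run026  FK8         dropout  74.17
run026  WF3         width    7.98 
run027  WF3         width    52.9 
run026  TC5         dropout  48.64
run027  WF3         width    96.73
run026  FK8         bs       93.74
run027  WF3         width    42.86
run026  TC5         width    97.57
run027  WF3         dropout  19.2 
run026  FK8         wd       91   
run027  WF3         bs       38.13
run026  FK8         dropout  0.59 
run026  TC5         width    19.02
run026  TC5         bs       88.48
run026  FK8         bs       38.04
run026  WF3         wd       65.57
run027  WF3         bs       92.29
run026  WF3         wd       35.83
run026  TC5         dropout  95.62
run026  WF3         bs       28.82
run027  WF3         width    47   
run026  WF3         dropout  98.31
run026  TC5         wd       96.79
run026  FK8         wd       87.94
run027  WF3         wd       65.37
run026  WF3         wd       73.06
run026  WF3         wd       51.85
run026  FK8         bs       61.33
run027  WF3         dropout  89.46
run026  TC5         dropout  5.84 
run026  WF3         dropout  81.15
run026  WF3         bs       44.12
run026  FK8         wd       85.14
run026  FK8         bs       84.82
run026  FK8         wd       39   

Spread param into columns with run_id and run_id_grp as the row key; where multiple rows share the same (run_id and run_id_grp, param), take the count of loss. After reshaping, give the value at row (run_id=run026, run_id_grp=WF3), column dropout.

6

Rows with run_id=run026, run_id_grp=WF3 and param=dropout: loss values are 85.06, 66.1, 78.42, 24.1, 98.31, 81.15.
6 rows match — count = 6.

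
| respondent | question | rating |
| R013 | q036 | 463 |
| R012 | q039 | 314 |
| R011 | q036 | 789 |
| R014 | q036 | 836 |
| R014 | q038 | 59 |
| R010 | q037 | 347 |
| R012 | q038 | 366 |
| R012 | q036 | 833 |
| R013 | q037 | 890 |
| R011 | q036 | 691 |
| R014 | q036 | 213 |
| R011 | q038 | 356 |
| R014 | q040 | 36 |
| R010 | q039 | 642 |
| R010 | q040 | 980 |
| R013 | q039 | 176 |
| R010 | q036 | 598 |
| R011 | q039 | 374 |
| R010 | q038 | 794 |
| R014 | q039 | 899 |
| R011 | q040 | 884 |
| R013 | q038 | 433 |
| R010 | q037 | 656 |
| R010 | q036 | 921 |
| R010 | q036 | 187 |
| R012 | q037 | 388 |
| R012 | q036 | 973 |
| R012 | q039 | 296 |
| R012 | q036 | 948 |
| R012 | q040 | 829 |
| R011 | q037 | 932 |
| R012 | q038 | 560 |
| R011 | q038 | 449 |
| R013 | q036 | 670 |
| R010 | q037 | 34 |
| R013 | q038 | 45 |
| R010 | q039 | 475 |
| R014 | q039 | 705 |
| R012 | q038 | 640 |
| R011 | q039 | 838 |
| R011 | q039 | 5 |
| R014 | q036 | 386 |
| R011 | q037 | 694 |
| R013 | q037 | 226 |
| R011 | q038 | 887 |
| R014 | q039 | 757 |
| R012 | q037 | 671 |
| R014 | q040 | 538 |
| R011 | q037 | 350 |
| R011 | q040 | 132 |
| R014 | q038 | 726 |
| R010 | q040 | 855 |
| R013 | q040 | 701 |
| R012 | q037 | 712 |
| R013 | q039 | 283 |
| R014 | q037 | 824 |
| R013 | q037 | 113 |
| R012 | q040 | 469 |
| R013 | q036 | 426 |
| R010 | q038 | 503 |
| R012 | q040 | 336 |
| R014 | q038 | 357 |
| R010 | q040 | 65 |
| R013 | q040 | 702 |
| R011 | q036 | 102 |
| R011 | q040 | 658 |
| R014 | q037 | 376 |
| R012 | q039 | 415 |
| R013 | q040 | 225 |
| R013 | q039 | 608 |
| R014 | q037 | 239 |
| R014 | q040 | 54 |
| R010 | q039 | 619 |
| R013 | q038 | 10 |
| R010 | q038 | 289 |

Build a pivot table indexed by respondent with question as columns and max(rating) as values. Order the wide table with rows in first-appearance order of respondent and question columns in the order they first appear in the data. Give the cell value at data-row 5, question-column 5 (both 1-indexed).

980

With rows in first-appearance order of respondent, row 5 is respondent=R010. question columns in first-appearance order: q036, q039, q038, q037, q040; column 5 is q040.
Long rows with respondent=R010, question=q040: max(980, 855, 65) = 980.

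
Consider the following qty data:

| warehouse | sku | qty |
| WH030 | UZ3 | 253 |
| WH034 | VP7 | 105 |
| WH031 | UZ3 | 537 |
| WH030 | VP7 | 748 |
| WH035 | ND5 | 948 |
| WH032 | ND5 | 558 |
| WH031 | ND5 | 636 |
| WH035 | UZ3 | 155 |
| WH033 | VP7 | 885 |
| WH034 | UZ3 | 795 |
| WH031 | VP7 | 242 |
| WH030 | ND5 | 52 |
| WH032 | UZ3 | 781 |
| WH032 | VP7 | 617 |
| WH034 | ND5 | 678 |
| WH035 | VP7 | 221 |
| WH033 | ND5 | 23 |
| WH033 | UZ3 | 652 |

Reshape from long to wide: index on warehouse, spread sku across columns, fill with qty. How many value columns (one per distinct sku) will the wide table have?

3

3 distinct sku values: UZ3, ND5, VP7.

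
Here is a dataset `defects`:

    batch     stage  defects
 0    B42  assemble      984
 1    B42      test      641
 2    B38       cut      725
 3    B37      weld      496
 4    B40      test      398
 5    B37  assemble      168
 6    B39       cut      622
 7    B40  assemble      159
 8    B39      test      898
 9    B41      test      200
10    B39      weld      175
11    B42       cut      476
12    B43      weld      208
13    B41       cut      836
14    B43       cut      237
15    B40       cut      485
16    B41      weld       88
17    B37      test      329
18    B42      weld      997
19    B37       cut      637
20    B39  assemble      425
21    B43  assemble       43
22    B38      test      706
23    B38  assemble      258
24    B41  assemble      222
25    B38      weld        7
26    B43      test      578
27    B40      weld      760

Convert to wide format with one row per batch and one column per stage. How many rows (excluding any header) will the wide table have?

7

7 distinct batch values → 7 rows.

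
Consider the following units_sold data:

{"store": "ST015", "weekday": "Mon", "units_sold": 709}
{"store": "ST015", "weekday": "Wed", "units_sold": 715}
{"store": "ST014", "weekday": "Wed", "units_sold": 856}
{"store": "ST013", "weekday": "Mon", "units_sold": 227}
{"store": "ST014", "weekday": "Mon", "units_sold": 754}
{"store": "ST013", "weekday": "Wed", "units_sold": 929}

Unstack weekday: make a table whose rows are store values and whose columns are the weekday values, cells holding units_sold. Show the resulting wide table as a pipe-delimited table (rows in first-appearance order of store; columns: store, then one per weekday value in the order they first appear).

| store | Mon | Wed |
| ST015 | 709 | 715 |
| ST014 | 754 | 856 |
| ST013 | 227 | 929 |

Columns: store plus the 2 distinct weekday values (Mon, Wed).
For example, row ST015 column Mon takes units_sold=709 from the long row (ST015, Mon).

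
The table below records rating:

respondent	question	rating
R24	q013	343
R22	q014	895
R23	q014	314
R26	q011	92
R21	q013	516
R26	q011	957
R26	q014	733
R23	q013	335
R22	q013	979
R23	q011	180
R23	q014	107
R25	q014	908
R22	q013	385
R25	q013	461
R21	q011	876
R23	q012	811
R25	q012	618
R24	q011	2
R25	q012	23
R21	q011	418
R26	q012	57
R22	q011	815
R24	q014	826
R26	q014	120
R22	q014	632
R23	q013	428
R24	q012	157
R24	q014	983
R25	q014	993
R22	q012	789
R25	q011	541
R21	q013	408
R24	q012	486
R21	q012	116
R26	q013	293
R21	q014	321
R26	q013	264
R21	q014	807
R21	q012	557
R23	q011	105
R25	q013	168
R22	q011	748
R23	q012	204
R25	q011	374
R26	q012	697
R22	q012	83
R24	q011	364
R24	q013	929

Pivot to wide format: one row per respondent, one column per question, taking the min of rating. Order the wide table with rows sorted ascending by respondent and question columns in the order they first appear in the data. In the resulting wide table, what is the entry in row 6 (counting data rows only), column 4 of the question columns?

With rows sorted ascending by respondent, row 6 is respondent=R26. question columns in first-appearance order: q013, q014, q011, q012; column 4 is q012.
Long rows with respondent=R26, question=q012: min(57, 697) = 57.

57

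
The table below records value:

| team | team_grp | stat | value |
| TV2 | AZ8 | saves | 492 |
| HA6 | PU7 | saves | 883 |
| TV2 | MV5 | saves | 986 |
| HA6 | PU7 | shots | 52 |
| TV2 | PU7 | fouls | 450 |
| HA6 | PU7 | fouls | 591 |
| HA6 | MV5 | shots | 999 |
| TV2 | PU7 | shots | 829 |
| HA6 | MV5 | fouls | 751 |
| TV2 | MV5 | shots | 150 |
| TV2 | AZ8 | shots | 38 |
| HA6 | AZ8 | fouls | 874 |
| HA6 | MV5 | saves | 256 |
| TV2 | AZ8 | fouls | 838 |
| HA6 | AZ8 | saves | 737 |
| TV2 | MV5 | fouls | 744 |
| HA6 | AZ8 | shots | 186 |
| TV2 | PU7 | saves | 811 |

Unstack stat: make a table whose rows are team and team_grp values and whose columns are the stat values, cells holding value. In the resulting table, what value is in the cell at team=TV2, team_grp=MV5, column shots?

Wide layout: rows indexed by team and team_grp, columns are the 3 distinct stat values (saves, shots, fouls).
Cell (team=TV2, team_grp=MV5, stat=shots) draws from the long row where team=TV2, team_grp=MV5 and stat=shots, which has value=150.

150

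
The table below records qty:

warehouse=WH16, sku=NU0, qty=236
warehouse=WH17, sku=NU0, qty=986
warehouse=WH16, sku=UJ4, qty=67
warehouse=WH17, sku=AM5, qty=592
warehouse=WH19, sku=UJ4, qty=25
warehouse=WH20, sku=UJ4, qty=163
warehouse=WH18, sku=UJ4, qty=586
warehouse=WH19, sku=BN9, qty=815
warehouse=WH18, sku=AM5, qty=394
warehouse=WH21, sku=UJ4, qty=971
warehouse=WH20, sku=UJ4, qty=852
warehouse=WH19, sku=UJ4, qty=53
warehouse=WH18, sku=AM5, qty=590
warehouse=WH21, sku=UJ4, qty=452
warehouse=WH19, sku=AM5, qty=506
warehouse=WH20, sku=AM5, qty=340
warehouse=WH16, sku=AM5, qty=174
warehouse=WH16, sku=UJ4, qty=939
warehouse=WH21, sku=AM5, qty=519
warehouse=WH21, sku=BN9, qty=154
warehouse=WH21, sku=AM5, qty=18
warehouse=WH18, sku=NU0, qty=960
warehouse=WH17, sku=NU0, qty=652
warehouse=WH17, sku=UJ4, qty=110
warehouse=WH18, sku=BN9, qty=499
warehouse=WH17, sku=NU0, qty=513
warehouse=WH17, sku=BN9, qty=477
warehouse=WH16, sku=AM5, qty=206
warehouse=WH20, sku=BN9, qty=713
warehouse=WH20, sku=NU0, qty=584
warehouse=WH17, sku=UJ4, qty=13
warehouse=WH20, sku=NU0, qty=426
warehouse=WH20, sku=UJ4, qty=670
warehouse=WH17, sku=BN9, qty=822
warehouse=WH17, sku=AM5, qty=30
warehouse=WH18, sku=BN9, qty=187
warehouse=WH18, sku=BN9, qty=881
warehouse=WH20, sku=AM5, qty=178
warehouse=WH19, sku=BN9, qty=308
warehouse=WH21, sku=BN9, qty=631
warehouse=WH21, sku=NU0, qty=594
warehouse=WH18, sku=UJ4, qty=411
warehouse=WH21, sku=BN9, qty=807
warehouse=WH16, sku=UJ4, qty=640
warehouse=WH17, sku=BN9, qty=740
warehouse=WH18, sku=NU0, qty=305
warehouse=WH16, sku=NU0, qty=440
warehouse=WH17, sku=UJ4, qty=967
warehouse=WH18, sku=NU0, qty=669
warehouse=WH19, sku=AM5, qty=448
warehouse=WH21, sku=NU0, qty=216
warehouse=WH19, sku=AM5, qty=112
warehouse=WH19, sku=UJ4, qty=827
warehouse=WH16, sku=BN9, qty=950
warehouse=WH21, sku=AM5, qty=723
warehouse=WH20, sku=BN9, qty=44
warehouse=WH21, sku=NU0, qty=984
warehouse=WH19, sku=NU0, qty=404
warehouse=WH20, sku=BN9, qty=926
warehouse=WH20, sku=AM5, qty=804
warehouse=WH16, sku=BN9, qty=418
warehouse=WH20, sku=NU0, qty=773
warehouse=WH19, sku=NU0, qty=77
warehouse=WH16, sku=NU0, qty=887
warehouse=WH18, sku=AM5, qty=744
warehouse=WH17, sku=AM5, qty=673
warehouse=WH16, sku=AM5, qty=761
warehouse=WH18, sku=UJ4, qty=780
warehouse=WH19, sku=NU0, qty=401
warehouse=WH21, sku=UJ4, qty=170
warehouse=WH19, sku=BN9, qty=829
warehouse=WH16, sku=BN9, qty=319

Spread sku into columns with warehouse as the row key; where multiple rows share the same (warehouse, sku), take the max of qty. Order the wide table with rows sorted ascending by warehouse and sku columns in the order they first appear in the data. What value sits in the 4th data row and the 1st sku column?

404

With rows sorted ascending by warehouse, row 4 is warehouse=WH19. sku columns in first-appearance order: NU0, UJ4, AM5, BN9; column 1 is NU0.
Long rows with warehouse=WH19, sku=NU0: max(404, 77, 401) = 404.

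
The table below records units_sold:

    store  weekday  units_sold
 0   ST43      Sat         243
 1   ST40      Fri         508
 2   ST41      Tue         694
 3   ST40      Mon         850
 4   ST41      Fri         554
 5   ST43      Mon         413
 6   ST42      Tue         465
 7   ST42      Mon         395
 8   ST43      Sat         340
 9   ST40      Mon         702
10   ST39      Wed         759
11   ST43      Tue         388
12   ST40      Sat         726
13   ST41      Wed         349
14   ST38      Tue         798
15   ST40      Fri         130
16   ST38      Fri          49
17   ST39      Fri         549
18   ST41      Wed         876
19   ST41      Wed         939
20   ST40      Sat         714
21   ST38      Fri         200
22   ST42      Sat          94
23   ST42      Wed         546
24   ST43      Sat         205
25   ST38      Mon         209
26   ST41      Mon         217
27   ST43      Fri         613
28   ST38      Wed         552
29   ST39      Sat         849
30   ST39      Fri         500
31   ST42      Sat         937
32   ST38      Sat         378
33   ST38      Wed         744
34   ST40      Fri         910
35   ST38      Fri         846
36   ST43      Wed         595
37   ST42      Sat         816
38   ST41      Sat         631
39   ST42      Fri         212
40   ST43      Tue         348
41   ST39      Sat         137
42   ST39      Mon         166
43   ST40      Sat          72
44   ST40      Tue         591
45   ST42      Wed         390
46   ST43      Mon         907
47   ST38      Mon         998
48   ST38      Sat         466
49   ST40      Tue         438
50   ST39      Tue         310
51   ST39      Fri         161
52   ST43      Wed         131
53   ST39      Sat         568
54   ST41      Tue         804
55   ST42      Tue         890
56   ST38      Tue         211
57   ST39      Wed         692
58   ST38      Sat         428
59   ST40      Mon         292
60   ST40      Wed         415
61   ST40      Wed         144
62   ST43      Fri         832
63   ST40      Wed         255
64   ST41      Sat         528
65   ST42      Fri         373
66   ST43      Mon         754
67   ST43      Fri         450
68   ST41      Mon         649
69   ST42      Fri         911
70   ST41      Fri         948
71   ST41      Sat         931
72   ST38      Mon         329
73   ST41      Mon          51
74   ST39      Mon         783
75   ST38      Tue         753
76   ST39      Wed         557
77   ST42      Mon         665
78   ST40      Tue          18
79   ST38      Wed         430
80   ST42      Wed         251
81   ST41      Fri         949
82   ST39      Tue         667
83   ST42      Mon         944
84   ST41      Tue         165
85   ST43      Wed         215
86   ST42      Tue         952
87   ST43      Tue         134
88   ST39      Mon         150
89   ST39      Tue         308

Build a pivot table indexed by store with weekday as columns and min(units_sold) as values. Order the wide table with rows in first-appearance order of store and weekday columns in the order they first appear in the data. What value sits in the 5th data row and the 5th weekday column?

557

With rows in first-appearance order of store, row 5 is store=ST39. weekday columns in first-appearance order: Sat, Fri, Tue, Mon, Wed; column 5 is Wed.
Long rows with store=ST39, weekday=Wed: min(759, 692, 557) = 557.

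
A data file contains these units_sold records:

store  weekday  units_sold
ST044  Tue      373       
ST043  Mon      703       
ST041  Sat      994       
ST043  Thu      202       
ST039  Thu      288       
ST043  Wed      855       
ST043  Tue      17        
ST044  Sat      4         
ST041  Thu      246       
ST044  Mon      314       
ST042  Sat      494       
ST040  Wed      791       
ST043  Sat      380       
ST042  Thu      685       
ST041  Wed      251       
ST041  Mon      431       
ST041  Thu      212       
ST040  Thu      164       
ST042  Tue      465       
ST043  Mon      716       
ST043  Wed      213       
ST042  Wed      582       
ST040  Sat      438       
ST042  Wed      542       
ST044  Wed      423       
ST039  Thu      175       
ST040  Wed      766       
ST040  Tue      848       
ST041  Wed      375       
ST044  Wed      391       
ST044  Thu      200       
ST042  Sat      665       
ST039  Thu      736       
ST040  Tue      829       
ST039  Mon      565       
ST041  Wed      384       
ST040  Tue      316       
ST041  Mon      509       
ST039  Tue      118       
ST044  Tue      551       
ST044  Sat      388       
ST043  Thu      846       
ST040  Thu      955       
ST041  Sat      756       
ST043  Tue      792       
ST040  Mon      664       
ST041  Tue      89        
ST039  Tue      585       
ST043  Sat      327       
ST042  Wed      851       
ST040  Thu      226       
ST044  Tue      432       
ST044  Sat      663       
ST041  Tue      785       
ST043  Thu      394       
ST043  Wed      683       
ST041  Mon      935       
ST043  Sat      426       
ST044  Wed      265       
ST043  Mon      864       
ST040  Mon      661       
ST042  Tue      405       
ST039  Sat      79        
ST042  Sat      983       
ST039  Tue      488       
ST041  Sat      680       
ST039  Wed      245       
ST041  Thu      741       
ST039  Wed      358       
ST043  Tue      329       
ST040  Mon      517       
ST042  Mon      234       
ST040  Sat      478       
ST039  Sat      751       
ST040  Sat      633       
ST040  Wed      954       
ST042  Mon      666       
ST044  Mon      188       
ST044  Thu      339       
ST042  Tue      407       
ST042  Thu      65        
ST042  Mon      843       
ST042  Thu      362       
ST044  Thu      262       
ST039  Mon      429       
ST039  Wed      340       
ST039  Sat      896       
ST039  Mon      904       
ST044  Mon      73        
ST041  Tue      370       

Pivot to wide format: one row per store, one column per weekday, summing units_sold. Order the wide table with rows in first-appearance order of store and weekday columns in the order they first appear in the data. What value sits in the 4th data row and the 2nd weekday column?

1898

With rows in first-appearance order of store, row 4 is store=ST039. weekday columns in first-appearance order: Tue, Mon, Sat, Thu, Wed; column 2 is Mon.
Long rows with store=ST039, weekday=Mon: 565 + 429 + 904 = 1898.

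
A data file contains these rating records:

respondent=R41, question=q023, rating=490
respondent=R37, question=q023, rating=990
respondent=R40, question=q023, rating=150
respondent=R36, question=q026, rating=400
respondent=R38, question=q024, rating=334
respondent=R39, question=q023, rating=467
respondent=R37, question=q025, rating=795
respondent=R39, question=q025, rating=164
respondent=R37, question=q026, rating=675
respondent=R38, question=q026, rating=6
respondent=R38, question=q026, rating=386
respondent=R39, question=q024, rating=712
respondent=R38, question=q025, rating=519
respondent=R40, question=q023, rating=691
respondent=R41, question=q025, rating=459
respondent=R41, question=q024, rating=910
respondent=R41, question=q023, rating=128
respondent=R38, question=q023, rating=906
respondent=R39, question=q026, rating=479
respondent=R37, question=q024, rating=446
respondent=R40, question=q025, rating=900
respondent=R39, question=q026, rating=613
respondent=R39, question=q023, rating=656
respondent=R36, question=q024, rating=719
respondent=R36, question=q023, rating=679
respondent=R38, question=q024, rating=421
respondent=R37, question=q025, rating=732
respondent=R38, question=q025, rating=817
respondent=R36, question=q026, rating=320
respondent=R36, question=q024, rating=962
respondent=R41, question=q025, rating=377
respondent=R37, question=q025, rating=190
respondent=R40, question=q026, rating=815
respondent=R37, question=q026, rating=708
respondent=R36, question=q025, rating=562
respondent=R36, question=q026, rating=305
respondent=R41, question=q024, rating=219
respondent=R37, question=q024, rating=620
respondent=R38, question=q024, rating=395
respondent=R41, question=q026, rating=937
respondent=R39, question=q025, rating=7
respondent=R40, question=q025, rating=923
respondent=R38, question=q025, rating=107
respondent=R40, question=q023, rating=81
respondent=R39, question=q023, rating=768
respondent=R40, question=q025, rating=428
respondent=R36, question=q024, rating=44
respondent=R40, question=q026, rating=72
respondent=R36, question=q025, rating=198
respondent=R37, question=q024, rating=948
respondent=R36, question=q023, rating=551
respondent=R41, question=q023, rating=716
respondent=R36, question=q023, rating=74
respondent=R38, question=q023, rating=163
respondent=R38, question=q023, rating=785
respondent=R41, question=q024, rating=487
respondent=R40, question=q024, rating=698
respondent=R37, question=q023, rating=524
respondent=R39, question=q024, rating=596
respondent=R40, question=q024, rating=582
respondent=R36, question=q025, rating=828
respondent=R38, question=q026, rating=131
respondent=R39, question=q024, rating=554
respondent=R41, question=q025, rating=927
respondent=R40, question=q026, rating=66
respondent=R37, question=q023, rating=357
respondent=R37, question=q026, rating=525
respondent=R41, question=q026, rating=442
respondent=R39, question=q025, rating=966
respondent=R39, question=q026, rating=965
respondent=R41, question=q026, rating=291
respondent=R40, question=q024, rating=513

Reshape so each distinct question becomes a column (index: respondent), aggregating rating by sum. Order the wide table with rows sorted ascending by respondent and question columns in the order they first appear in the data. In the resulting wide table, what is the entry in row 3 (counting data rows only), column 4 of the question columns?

1443

With rows sorted ascending by respondent, row 3 is respondent=R38. question columns in first-appearance order: q023, q026, q024, q025; column 4 is q025.
Long rows with respondent=R38, question=q025: 519 + 817 + 107 = 1443.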